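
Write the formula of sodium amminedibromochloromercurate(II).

Ligands: 2 bromo (Br, -1), 1 ammine (NH3, neutral), 1 chloro (Cl, -1). Ligand charge sum = -3.
With Hg in oxidation state +2, the complex ion is [Hg...]^1−.
Charge balance with sodium (+1) requires 1 complex ion per 1 sodium.

Na[HgBr2Cl(NH3)]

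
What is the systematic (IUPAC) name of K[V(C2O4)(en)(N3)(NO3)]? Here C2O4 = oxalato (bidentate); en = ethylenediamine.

potassium azido(ethylenediamine)nitratooxalatovanadate(III)

The 1 potassium counter-ion carries a total charge of +1, so each complex ion is 1−.
Ligand charges: 1×oxalato (-2 each), 1×nitrato (-1 each), 1×azido (-1 each), 1×ethylenediamine (neutral); total -4. So V + (-4) = 1−, giving V = +3.
The complex ion is anionic, so vanadium takes the -ate form vanadate(III).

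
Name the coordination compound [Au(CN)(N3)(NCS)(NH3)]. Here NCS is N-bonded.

There is no counter-ion, so the complex is neutral overall.
Ligand charges: 1×ammine (neutral), 1×azido (-1 each), 1×isothiocyanato (-1 each), 1×cyano (-1 each); total -3. So Au + (-3) = 0, giving Au = +3.
Ligands are named alphabetically: ammine before azido before cyano before isothiocyanato.

ammineazidocyanoisothiocyanatogold(III)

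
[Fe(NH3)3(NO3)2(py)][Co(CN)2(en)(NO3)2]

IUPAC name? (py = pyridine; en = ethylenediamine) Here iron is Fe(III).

triamminedinitrato(pyridine)iron(III) dicyano(ethylenediamine)dinitratocobaltate(III)

Both ions are complex: the cation is named first with the plain metal name, the anion second with the -ate form; each ion's ligands are alphabetised independently.
Fe is given as +3; the cation's ligand charges sum to -2, so the complex cation is 1+.
A 1:1 salt means the anion carries the equal and opposite charge, 1−.
Anion: ligand charges sum to -4; for the ion to be 1−, Co = +3.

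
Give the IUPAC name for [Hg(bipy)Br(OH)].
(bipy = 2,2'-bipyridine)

(2,2'-bipyridine)bromohydroxomercury(II)

There is no counter-ion, so the complex is neutral overall.
Ligand charges: 1×2,2'-bipyridine (neutral), 1×bromo (-1 each), 1×hydroxo (-1 each); total -2. So Hg + (-2) = 0, giving Hg = +2.
Ligands are named alphabetically: bipyridine before bromo before hydroxo.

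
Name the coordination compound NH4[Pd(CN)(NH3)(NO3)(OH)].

ammonium amminecyanohydroxonitratopalladate(II)

The 1 ammonium counter-ion carries a total charge of +1, so each complex ion is 1−.
Ligand charges: 1×cyano (-1 each), 1×ammine (neutral), 1×hydroxo (-1 each), 1×nitrato (-1 each); total -3. So Pd + (-3) = 1−, giving Pd = +2.
Ligands are named alphabetically: ammine before cyano before hydroxo before nitrato.
The complex ion is anionic, so palladium takes the -ate form palladate(II).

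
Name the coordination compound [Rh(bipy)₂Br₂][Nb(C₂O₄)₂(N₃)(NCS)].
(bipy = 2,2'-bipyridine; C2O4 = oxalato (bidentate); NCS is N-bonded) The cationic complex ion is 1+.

Both ions are complex: the cation is named first with the plain metal name, the anion second with the -ate form; each ion's ligands are alphabetised independently.
The complex cation is given as 1+; its ligand charges sum to -2, so Rh = +3.
A 1:1 salt means the anion carries the equal and opposite charge, 1−.
Anion: ligand charges sum to -6; for the ion to be 1−, Nb = +5.

bis(2,2'-bipyridine)dibromorhodium(III) azidoisothiocyanatodioxalatoniobate(V)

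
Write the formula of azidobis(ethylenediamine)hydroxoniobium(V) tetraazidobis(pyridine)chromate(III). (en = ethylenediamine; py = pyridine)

[Nb(en)2(N3)(OH)][Cr(N3)4(py)2]3

Cation [Nb…]: ligand charges -2, Nb(V) ⇒ ion charge 3+.
Anion [Cr…]: ligand charges -4, Cr(III) ⇒ ion charge 1−.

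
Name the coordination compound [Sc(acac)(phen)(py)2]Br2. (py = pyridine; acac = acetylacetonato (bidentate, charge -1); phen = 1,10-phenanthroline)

(acetylacetonato)(1,10-phenanthroline)bis(pyridine)scandium(III) bromide

The 2 bromide counter-ions carry a total charge of -2, so each complex ion is 2+.
Ligand charges: 2×pyridine (neutral), 1×acetylacetonato (-1 each), 1×1,10-phenanthroline (neutral); total -1. So Sc + (-1) = 2+, giving Sc = +3.
Ligands are named alphabetically: acetylacetonato before phenanthroline before pyridine.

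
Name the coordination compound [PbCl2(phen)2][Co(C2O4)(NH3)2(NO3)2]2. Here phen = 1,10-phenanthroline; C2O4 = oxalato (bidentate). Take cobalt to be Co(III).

dichlorobis(1,10-phenanthroline)lead(IV) diamminedinitratooxalatocobaltate(III)

Both ions are complex: the cation is named first with the plain metal name, the anion second with the -ate form; each ion's ligands are alphabetised independently.
Co is given as +3; the anion's ligand charges sum to -4, so the complex anion is 1−.
With 2 anions per cation, the cation must be 2×1 = 2+.
Cation: ligand charges sum to -2; for the ion to be 2+, Pb = +4.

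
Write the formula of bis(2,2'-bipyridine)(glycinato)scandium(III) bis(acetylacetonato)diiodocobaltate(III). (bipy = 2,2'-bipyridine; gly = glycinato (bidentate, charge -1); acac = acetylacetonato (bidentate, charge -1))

Cation [Sc…]: ligand charges -1, Sc(III) ⇒ ion charge 2+.
Anion [Co…]: ligand charges -4, Co(III) ⇒ ion charge 1−.
One 2+ cation requires 2 of the 1− anion.

[Sc(bipy)2(gly)][Co(acac)2I2]2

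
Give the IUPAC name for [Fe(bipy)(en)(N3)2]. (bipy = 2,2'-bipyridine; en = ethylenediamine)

diazido(2,2'-bipyridine)(ethylenediamine)iron(II)

There is no counter-ion, so the complex is neutral overall.
Ligand charges: 1×2,2'-bipyridine (neutral), 2×azido (-1 each), 1×ethylenediamine (neutral); total -2. So Fe + (-2) = 0, giving Fe = +2.
Ligands are named alphabetically: azido before bipyridine before ethylenediamine.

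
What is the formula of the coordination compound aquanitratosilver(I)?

Ligands: 1 aqua (H2O, neutral), 1 nitrato (NO3, -1). Ligand charge sum = -1.
With Ag in oxidation state +1, the complex ion is [Ag...].

[Ag(H2O)(NO3)]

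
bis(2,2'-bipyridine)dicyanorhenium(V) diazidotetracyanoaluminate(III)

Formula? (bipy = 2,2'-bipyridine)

Cation [Re…]: ligand charges -2, Re(V) ⇒ ion charge 3+.
Anion [Al…]: ligand charges -6, Al(III) ⇒ ion charge 3−.
One 3+ cation balances one 3− anion.

[Re(bipy)2(CN)2][Al(CN)4(N3)2]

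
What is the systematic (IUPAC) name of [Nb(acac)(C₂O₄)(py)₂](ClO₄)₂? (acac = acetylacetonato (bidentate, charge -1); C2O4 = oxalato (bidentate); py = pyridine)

(acetylacetonato)oxalatobis(pyridine)niobium(V) perchlorate

The 2 perchlorate counter-ions carry a total charge of -2, so each complex ion is 2+.
Ligand charges: 1×acetylacetonato (-1 each), 1×oxalato (-2 each), 2×pyridine (neutral); total -3. So Nb + (-3) = 2+, giving Nb = +5.
Ligands are named alphabetically: acetylacetonato before oxalato before pyridine.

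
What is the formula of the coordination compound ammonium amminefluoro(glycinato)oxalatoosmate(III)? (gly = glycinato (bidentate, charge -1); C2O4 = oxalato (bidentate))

NH4[Os(C2O4)F(gly)(NH3)]

Ligands: 1 fluoro (F, -1), 1 glycinato (gly, -1), 1 oxalato (C2O4, -2), 1 ammine (NH3, neutral). Ligand charge sum = -4.
With Os in oxidation state +3, the complex ion is [Os...]^1−.
Charge balance with ammonium (+1) requires 1 complex ion per 1 ammonium.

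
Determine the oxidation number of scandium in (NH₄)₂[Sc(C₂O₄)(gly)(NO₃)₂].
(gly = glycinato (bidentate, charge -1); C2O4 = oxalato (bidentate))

+3

2 ammonium outside the brackets (+1 each) → the complex ion is 2−.
Ligand charges: 1×gly = -1; 2×NO3 = -2; 1×C2O4 = -2; sum -5.
Sc + (-5) = 2− ⇒ Sc is +3.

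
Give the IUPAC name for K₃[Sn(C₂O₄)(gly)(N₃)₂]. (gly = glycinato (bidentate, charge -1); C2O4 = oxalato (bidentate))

potassium diazido(glycinato)oxalatostannate(II)

The 3 potassium counter-ions carry a total charge of +3, so each complex ion is 3−.
Ligand charges: 2×azido (-1 each), 1×glycinato (-1 each), 1×oxalato (-2 each); total -5. So Sn + (-5) = 3−, giving Sn = +2.
Ligands are named alphabetically: azido before glycinato before oxalato.
The complex ion is anionic, so tin takes the -ate form stannate(II).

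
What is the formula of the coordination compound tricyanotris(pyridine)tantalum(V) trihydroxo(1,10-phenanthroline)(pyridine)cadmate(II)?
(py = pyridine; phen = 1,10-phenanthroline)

Cation [Ta…]: ligand charges -3, Ta(V) ⇒ ion charge 2+.
Anion [Cd…]: ligand charges -3, Cd(II) ⇒ ion charge 1−.

[Ta(CN)3(py)3][Cd(OH)3(phen)(py)]2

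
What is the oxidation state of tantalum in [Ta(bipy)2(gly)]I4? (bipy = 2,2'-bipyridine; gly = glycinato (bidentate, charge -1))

4 iodide outside the brackets (-1 each) → the complex ion is 4+.
Ligand charges: 2×bipy neutral; 1×gly = -1; sum -1.
Ta + (-1) = 4+ ⇒ Ta is +5.

+5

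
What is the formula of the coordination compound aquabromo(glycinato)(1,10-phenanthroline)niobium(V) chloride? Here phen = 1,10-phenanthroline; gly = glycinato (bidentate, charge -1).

[NbBr(gly)(H2O)(phen)]Cl3

Ligands: 1 aqua (H2O, neutral), 1 1,10-phenanthroline (phen, neutral), 1 glycinato (gly, -1), 1 bromo (Br, -1). Ligand charge sum = -2.
Charge balance with chloride (-1) requires 1 complex ion per 3 chloride.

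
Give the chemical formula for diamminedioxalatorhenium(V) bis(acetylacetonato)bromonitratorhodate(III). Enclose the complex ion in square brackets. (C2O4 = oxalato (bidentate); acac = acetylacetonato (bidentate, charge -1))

Cation [Re…]: ligand charges -4, Re(V) ⇒ ion charge 1+.
Anion [Rh…]: ligand charges -4, Rh(III) ⇒ ion charge 1−.

[Re(C2O4)2(NH3)2][Rh(acac)2Br(NO3)]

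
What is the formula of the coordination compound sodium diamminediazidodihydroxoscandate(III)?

Ligands: 2 azido (N3, -1), 2 hydroxo (OH, -1), 2 ammine (NH3, neutral). Ligand charge sum = -4.
Charge balance with sodium (+1) requires 1 complex ion per 1 sodium.

Na[Sc(N3)2(NH3)2(OH)2]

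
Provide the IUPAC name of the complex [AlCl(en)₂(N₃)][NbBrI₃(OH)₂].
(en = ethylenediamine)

azidochlorobis(ethylenediamine)aluminium(III) bromodihydroxotriiodoniobate(V)

Both ions are complex: the cation is named first with the plain metal name, the anion second with the -ate form; each ion's ligands are alphabetised independently.
Aluminium is always +3 in its complexes; the cation's ligand charges sum to -2, so the complex cation is 1+.
A 1:1 salt means the anion carries the equal and opposite charge, 1−.
Anion: ligand charges sum to -6; for the ion to be 1−, Nb = +5.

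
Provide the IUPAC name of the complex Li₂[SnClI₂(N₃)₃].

The 2 lithium counter-ions carry a total charge of +2, so each complex ion is 2−.
Ligand charges: 2×iodo (-1 each), 3×azido (-1 each), 1×chloro (-1 each); total -6. So Sn + (-6) = 2−, giving Sn = +4.
The complex ion is anionic, so tin takes the -ate form stannate(IV).

lithium triazidochlorodiiodostannate(IV)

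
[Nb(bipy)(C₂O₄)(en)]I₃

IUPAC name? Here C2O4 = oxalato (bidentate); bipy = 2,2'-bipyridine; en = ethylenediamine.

The 3 iodide counter-ions carry a total charge of -3, so each complex ion is 3+.
Ligand charges: 1×oxalato (-2 each), 1×2,2'-bipyridine (neutral), 1×ethylenediamine (neutral); total -2. So Nb + (-2) = 3+, giving Nb = +5.
Ligands are named alphabetically: bipyridine before ethylenediamine before oxalato.

(2,2'-bipyridine)(ethylenediamine)oxalatoniobium(V) iodide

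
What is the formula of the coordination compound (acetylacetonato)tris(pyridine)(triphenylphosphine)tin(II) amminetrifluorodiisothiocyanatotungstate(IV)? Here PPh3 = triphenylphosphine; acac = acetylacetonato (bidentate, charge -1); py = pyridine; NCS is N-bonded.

Cation [Sn…]: ligand charges -1, Sn(II) ⇒ ion charge 1+.
Anion [W…]: ligand charges -5, W(IV) ⇒ ion charge 1−.
One 1+ cation balances one 1− anion.

[Sn(acac)(PPh3)(py)3][WF3(NCS)2(NH3)]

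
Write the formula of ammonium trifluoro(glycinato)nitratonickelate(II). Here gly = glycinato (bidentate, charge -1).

(NH4)3[NiF3(gly)(NO3)]

Ligands: 1 glycinato (gly, -1), 3 fluoro (F, -1), 1 nitrato (NO3, -1). Ligand charge sum = -5.
With Ni in oxidation state +2, the complex ion is [Ni...]^3−.
Charge balance with ammonium (+1) requires 1 complex ion per 3 ammonium.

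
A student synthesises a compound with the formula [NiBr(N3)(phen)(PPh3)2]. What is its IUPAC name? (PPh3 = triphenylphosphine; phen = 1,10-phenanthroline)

There is no counter-ion, so the complex is neutral overall.
Ligand charges: 2×triphenylphosphine (neutral), 1×azido (-1 each), 1×bromo (-1 each), 1×1,10-phenanthroline (neutral); total -2. So Ni + (-2) = 0, giving Ni = +2.
Ligands are named alphabetically: azido before bromo before phenanthroline before triphenylphosphine.

azidobromo(1,10-phenanthroline)bis(triphenylphosphine)nickel(II)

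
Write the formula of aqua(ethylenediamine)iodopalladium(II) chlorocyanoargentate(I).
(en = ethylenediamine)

[Pd(en)(H2O)I][AgCl(CN)]

Cation [Pd…]: ligand charges -1, Pd(II) ⇒ ion charge 1+.
Anion [Ag…]: ligand charges -2, Ag(I) ⇒ ion charge 1−.
One 1+ cation balances one 1− anion.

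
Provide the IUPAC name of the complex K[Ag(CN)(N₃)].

The 1 potassium counter-ion carries a total charge of +1, so each complex ion is 1−.
Ligand charges: 1×azido (-1 each), 1×cyano (-1 each); total -2. So Ag + (-2) = 1−, giving Ag = +1.
The complex ion is anionic, so silver takes the -ate form argentate(I).

potassium azidocyanoargentate(I)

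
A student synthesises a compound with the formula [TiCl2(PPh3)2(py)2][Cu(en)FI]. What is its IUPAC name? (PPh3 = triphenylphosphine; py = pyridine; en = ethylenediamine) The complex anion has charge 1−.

dichlorobis(pyridine)bis(triphenylphosphine)titanium(III) (ethylenediamine)fluoroiodocuprate(I)

Both ions are complex: the cation is named first with the plain metal name, the anion second with the -ate form; each ion's ligands are alphabetised independently.
The complex anion is given as 1−; its ligand charges sum to -2, so Cu = +1.
A 1:1 salt means the cation carries the equal and opposite charge, 1+.
Cation: ligand charges sum to -2; for the ion to be 1+, Ti = +3.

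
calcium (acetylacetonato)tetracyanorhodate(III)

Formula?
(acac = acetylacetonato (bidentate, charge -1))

Ca[Rh(acac)(CN)4]

Ligands: 1 acetylacetonato (acac, -1), 4 cyano (CN, -1). Ligand charge sum = -5.
With Rh in oxidation state +3, the complex ion is [Rh...]^2−.
Charge balance with calcium (+2) requires 1 complex ion per 1 calcium.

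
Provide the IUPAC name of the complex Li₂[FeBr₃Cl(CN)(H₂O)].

lithium aquatribromochlorocyanoferrate(III)

The 2 lithium counter-ions carry a total charge of +2, so each complex ion is 2−.
Ligand charges: 1×aqua (neutral), 1×cyano (-1 each), 1×chloro (-1 each), 3×bromo (-1 each); total -5. So Fe + (-5) = 2−, giving Fe = +3.
The complex ion is anionic, so iron takes the -ate form ferrate(III).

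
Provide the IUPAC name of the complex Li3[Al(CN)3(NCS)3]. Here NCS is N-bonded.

lithium tricyanotriisothiocyanatoaluminate(III)

The 3 lithium counter-ions carry a total charge of +3, so each complex ion is 3−.
Ligand charges: 3×isothiocyanato (-1 each), 3×cyano (-1 each); total -6. So Al + (-6) = 3−, giving Al = +3.
The complex ion is anionic, so aluminium takes the -ate form aluminate(III).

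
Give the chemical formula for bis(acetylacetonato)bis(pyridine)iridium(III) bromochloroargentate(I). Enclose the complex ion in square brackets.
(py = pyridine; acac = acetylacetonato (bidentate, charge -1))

[Ir(acac)2(py)2][AgBrCl]

Cation [Ir…]: ligand charges -2, Ir(III) ⇒ ion charge 1+.
Anion [Ag…]: ligand charges -2, Ag(I) ⇒ ion charge 1−.
One 1+ cation balances one 1− anion.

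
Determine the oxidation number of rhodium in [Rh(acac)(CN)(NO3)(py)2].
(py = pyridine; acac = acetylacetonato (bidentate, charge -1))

No counter-ion: the bracketed complex is neutral.
Ligand charges: 1×NO3 = -1; 2×py neutral; 1×CN = -1; 1×acac = -1; sum -3.
Rh + (-3) = 0 ⇒ Rh is +3.

+3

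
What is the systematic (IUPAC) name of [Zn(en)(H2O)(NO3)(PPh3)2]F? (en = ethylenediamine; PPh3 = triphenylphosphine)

aqua(ethylenediamine)nitratobis(triphenylphosphine)zinc(II) fluoride

The 1 fluoride counter-ion carries a total charge of -1, so each complex ion is 1+.
Ligand charges: 1×nitrato (-1 each), 1×ethylenediamine (neutral), 1×aqua (neutral), 2×triphenylphosphine (neutral); total -1. So Zn + (-1) = 1+, giving Zn = +2.
Ligands are named alphabetically: aqua before ethylenediamine before nitrato before triphenylphosphine.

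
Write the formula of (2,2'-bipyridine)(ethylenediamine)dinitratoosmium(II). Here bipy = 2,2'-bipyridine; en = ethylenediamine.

Ligands: 2 nitrato (NO3, -1), 1 2,2'-bipyridine (bipy, neutral), 1 ethylenediamine (en, neutral). Ligand charge sum = -2.
With Os in oxidation state +2, the complex ion is [Os...].

[Os(bipy)(en)(NO3)2]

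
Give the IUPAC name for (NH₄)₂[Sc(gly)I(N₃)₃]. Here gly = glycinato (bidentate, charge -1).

The 2 ammonium counter-ions carry a total charge of +2, so each complex ion is 2−.
Ligand charges: 1×glycinato (-1 each), 3×azido (-1 each), 1×iodo (-1 each); total -5. So Sc + (-5) = 2−, giving Sc = +3.
The complex ion is anionic, so scandium takes the -ate form scandate(III).

ammonium triazido(glycinato)iodoscandate(III)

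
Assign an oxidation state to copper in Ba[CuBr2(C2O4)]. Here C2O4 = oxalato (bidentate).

+2

1 barium outside the brackets (+2 each) → the complex ion is 2−.
Ligand charges: 1×C2O4 = -2; 2×Br = -2; sum -4.
Cu + (-4) = 2− ⇒ Cu is +2.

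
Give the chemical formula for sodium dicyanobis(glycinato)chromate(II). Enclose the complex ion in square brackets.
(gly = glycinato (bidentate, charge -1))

Ligands: 2 cyano (CN, -1), 2 glycinato (gly, -1). Ligand charge sum = -4.
With Cr in oxidation state +2, the complex ion is [Cr...]^2−.
Charge balance with sodium (+1) requires 1 complex ion per 2 sodium.

Na2[Cr(CN)2(gly)2]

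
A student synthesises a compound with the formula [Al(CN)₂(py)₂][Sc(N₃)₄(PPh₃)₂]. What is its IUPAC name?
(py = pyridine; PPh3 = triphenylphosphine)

dicyanobis(pyridine)aluminium(III) tetraazidobis(triphenylphosphine)scandate(III)

Both ions are complex: the cation is named first with the plain metal name, the anion second with the -ate form; each ion's ligands are alphabetised independently.
Scandium is always +3 in its complexes; the anion's ligand charges sum to -4, so the complex anion is 1−.
A 1:1 salt means the cation carries the equal and opposite charge, 1+.
Cation: ligand charges sum to -2; for the ion to be 1+, Al = +3.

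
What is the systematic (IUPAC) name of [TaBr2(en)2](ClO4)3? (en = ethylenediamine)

dibromobis(ethylenediamine)tantalum(V) perchlorate

The 3 perchlorate counter-ions carry a total charge of -3, so each complex ion is 3+.
Ligand charges: 2×bromo (-1 each), 2×ethylenediamine (neutral); total -2. So Ta + (-2) = 3+, giving Ta = +5.
Ligands are named alphabetically: bromo before ethylenediamine.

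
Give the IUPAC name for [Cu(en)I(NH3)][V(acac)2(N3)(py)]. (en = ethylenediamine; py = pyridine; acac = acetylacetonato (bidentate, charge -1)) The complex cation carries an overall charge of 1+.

ammine(ethylenediamine)iodocopper(II) bis(acetylacetonato)azido(pyridine)vanadate(II)

Both ions are complex: the cation is named first with the plain metal name, the anion second with the -ate form; each ion's ligands are alphabetised independently.
The complex cation is given as 1+; its ligand charges sum to -1, so Cu = +2.
A 1:1 salt means the anion carries the equal and opposite charge, 1−.
Anion: ligand charges sum to -3; for the ion to be 1−, V = +2.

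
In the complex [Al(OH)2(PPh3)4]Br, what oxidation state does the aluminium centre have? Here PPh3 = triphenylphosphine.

+3

1 bromide outside the brackets (-1 each) → the complex ion is 1+.
Ligand charges: 4×PPh3 neutral; 2×OH = -2; sum -2.
Al + (-2) = 1+ ⇒ Al is +3.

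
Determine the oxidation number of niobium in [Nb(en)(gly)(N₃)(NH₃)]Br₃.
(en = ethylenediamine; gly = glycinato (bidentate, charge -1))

3 bromide outside the brackets (-1 each) → the complex ion is 3+.
Ligand charges: 1×N3 = -1; 1×en neutral; 1×NH3 neutral; 1×gly = -1; sum -2.
Nb + (-2) = 3+ ⇒ Nb is +5.

+5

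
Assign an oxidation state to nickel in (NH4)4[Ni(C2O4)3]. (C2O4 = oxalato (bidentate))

4 ammonium outside the brackets (+1 each) → the complex ion is 4−.
Ligand charges: 3×C2O4 = -6; sum -6.
Ni + (-6) = 4− ⇒ Ni is +2.

+2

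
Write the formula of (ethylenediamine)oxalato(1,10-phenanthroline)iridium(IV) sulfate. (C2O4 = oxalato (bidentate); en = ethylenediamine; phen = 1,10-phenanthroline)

[Ir(C2O4)(en)(phen)]SO4

Ligands: 1 oxalato (C2O4, -2), 1 ethylenediamine (en, neutral), 1 1,10-phenanthroline (phen, neutral). Ligand charge sum = -2.
Charge balance with sulfate (-2) requires 1 complex ion per 1 sulfate.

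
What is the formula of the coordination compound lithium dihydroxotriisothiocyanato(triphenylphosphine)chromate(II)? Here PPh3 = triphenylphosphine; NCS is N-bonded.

Ligands: 2 hydroxo (OH, -1), 1 triphenylphosphine (PPh3, neutral), 3 isothiocyanato (NCS, -1). Ligand charge sum = -5.
With Cr in oxidation state +2, the complex ion is [Cr...]^3−.
Charge balance with lithium (+1) requires 1 complex ion per 3 lithium.

Li3[Cr(NCS)3(OH)2(PPh3)]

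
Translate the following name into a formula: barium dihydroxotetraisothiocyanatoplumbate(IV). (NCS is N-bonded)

Ligands: 2 hydroxo (OH, -1), 4 isothiocyanato (NCS, -1). Ligand charge sum = -6.
Charge balance with barium (+2) requires 1 complex ion per 1 barium.

Ba[Pb(NCS)4(OH)2]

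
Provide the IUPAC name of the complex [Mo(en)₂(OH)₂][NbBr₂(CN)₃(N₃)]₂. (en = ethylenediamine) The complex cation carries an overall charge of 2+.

bis(ethylenediamine)dihydroxomolybdenum(IV) azidodibromotricyanoniobate(V)

Both ions are complex: the cation is named first with the plain metal name, the anion second with the -ate form; each ion's ligands are alphabetised independently.
The complex cation is given as 2+; its ligand charges sum to -2, so Mo = +4.
With 2 anions per cation, each anion must be 2/2 = 1−.
Anion: ligand charges sum to -6; for the ion to be 1−, Nb = +5.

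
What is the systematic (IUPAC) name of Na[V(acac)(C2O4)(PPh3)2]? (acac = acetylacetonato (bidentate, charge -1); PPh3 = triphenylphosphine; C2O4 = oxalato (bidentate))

The 1 sodium counter-ion carries a total charge of +1, so each complex ion is 1−.
Ligand charges: 1×acetylacetonato (-1 each), 2×triphenylphosphine (neutral), 1×oxalato (-2 each); total -3. So V + (-3) = 1−, giving V = +2.
Ligands are named alphabetically: acetylacetonato before oxalato before triphenylphosphine.
The complex ion is anionic, so vanadium takes the -ate form vanadate(II).

sodium (acetylacetonato)oxalatobis(triphenylphosphine)vanadate(II)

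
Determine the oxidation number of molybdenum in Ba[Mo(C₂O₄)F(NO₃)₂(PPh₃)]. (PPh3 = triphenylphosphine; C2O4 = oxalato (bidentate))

+3

1 barium outside the brackets (+2 each) → the complex ion is 2−.
Ligand charges: 1×PPh3 neutral; 1×C2O4 = -2; 2×NO3 = -2; 1×F = -1; sum -5.
Mo + (-5) = 2− ⇒ Mo is +3.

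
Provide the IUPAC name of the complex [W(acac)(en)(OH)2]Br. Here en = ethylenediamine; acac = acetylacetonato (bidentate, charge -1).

(acetylacetonato)(ethylenediamine)dihydroxotungsten(IV) bromide

The 1 bromide counter-ion carries a total charge of -1, so each complex ion is 1+.
Ligand charges: 1×ethylenediamine (neutral), 2×hydroxo (-1 each), 1×acetylacetonato (-1 each); total -3. So W + (-3) = 1+, giving W = +4.
Ligands are named alphabetically: acetylacetonato before ethylenediamine before hydroxo.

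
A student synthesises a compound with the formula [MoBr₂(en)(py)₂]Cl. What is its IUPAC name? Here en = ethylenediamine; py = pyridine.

The 1 chloride counter-ion carries a total charge of -1, so each complex ion is 1+.
Ligand charges: 2×bromo (-1 each), 1×ethylenediamine (neutral), 2×pyridine (neutral); total -2. So Mo + (-2) = 1+, giving Mo = +3.
Ligands are named alphabetically: bromo before ethylenediamine before pyridine.

dibromo(ethylenediamine)bis(pyridine)molybdenum(III) chloride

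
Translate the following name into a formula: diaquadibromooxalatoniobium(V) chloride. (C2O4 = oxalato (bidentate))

Ligands: 1 oxalato (C2O4, -2), 2 aqua (H2O, neutral), 2 bromo (Br, -1). Ligand charge sum = -4.
With Nb in oxidation state +5, the complex ion is [Nb...]^1+.
Charge balance with chloride (-1) requires 1 complex ion per 1 chloride.

[NbBr2(C2O4)(H2O)2]Cl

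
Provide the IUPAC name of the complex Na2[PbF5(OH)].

The 2 sodium counter-ions carry a total charge of +2, so each complex ion is 2−.
Ligand charges: 1×hydroxo (-1 each), 5×fluoro (-1 each); total -6. So Pb + (-6) = 2−, giving Pb = +4.
Ligands are named alphabetically: fluoro before hydroxo.
The complex ion is anionic, so lead takes the -ate form plumbate(IV).

sodium pentafluorohydroxoplumbate(IV)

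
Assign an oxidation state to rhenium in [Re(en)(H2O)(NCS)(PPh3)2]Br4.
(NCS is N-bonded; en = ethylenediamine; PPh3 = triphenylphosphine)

+5

4 bromide outside the brackets (-1 each) → the complex ion is 4+.
Ligand charges: 1×H2O neutral; 1×NCS = -1; 1×en neutral; 2×PPh3 neutral; sum -1.
Re + (-1) = 4+ ⇒ Re is +5.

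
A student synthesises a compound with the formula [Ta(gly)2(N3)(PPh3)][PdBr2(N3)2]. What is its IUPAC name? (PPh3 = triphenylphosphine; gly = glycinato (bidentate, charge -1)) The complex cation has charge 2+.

azidobis(glycinato)(triphenylphosphine)tantalum(V) diazidodibromopalladate(II)

The complex cation is given as 2+; its ligand charges sum to -3, so Ta = +5.
A 1:1 salt means the anion carries the equal and opposite charge, 2−.
Anion: ligand charges sum to -4; for the ion to be 2−, Pd = +2.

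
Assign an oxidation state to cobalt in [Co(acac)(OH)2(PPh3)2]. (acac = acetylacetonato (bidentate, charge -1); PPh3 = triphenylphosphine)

No counter-ion: the bracketed complex is neutral.
Ligand charges: 1×acac = -1; 2×PPh3 neutral; 2×OH = -2; sum -3.
Co + (-3) = 0 ⇒ Co is +3.

+3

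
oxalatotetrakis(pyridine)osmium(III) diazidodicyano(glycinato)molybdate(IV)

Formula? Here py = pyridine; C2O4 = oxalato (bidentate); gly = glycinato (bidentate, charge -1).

[Os(C2O4)(py)4][Mo(CN)2(gly)(N3)2]

Cation [Os…]: ligand charges -2, Os(III) ⇒ ion charge 1+.
Anion [Mo…]: ligand charges -5, Mo(IV) ⇒ ion charge 1−.
One 1+ cation balances one 1− anion.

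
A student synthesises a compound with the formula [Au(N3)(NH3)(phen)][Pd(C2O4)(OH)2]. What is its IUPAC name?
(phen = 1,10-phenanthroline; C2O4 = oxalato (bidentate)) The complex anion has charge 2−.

ammineazido(1,10-phenanthroline)gold(III) dihydroxooxalatopalladate(II)

Both ions are complex: the cation is named first with the plain metal name, the anion second with the -ate form; each ion's ligands are alphabetised independently.
The complex anion is given as 2−; its ligand charges sum to -4, so Pd = +2.
A 1:1 salt means the cation carries the equal and opposite charge, 2+.
Cation: ligand charges sum to -1; for the ion to be 2+, Au = +3.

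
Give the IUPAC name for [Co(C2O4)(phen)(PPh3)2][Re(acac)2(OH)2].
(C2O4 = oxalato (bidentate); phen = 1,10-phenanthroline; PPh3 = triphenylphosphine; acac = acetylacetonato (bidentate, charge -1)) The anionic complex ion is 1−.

Both ions are complex: the cation is named first with the plain metal name, the anion second with the -ate form; each ion's ligands are alphabetised independently.
The complex anion is given as 1−; its ligand charges sum to -4, so Re = +3.
A 1:1 salt means the cation carries the equal and opposite charge, 1+.
Cation: ligand charges sum to -2; for the ion to be 1+, Co = +3.

oxalato(1,10-phenanthroline)bis(triphenylphosphine)cobalt(III) bis(acetylacetonato)dihydroxorhenate(III)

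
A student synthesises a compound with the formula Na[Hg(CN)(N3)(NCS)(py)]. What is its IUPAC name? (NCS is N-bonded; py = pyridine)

The 1 sodium counter-ion carries a total charge of +1, so each complex ion is 1−.
Ligand charges: 1×isothiocyanato (-1 each), 1×pyridine (neutral), 1×cyano (-1 each), 1×azido (-1 each); total -3. So Hg + (-3) = 1−, giving Hg = +2.
Ligands are named alphabetically: azido before cyano before isothiocyanato before pyridine.
The complex ion is anionic, so mercury takes the -ate form mercurate(II).

sodium azidocyanoisothiocyanato(pyridine)mercurate(II)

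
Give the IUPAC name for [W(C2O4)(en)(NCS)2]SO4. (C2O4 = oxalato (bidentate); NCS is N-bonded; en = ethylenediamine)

The 1 sulfate counter-ion carries a total charge of -2, so each complex ion is 2+.
Ligand charges: 1×oxalato (-2 each), 2×isothiocyanato (-1 each), 1×ethylenediamine (neutral); total -4. So W + (-4) = 2+, giving W = +6.
Ligands are named alphabetically: ethylenediamine before isothiocyanato before oxalato.

(ethylenediamine)diisothiocyanatooxalatotungsten(VI) sulfate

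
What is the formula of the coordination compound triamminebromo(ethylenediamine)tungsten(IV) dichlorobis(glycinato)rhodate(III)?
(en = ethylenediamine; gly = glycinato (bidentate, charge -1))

[WBr(en)(NH3)3][RhCl2(gly)2]3

Cation [W…]: ligand charges -1, W(IV) ⇒ ion charge 3+.
Anion [Rh…]: ligand charges -4, Rh(III) ⇒ ion charge 1−.
One 3+ cation requires 3 of the 1− anion.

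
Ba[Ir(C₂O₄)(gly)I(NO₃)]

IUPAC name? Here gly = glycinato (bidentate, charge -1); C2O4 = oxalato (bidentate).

The 1 barium counter-ion carries a total charge of +2, so each complex ion is 2−.
Ligand charges: 1×glycinato (-1 each), 1×oxalato (-2 each), 1×iodo (-1 each), 1×nitrato (-1 each); total -5. So Ir + (-5) = 2−, giving Ir = +3.
The complex ion is anionic, so iridium takes the -ate form iridate(III).

barium (glycinato)iodonitratooxalatoiridate(III)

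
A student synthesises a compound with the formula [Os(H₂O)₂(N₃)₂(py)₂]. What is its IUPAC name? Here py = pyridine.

diaquadiazidobis(pyridine)osmium(II)

There is no counter-ion, so the complex is neutral overall.
Ligand charges: 2×pyridine (neutral), 2×azido (-1 each), 2×aqua (neutral); total -2. So Os + (-2) = 0, giving Os = +2.
Ligands are named alphabetically: aqua before azido before pyridine.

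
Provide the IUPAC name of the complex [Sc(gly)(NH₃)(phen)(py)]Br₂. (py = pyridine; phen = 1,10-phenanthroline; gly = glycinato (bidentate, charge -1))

The 2 bromide counter-ions carry a total charge of -2, so each complex ion is 2+.
Ligand charges: 1×ammine (neutral), 1×pyridine (neutral), 1×1,10-phenanthroline (neutral), 1×glycinato (-1 each); total -1. So Sc + (-1) = 2+, giving Sc = +3.
Ligands are named alphabetically: ammine before glycinato before phenanthroline before pyridine.

ammine(glycinato)(1,10-phenanthroline)(pyridine)scandium(III) bromide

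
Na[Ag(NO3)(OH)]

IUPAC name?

The 1 sodium counter-ion carries a total charge of +1, so each complex ion is 1−.
Ligand charges: 1×hydroxo (-1 each), 1×nitrato (-1 each); total -2. So Ag + (-2) = 1−, giving Ag = +1.
Ligands are named alphabetically: hydroxo before nitrato.
The complex ion is anionic, so silver takes the -ate form argentate(I).

sodium hydroxonitratoargentate(I)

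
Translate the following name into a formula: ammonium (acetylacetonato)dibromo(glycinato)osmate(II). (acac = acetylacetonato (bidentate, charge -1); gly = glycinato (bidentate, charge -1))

(NH4)2[Os(acac)Br2(gly)]

Ligands: 2 bromo (Br, -1), 1 acetylacetonato (acac, -1), 1 glycinato (gly, -1). Ligand charge sum = -4.
With Os in oxidation state +2, the complex ion is [Os...]^2−.
Charge balance with ammonium (+1) requires 1 complex ion per 2 ammonium.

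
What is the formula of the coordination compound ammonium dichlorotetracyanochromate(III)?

(NH4)3[CrCl2(CN)4]

Ligands: 4 cyano (CN, -1), 2 chloro (Cl, -1). Ligand charge sum = -6.
With Cr in oxidation state +3, the complex ion is [Cr...]^3−.
Charge balance with ammonium (+1) requires 1 complex ion per 3 ammonium.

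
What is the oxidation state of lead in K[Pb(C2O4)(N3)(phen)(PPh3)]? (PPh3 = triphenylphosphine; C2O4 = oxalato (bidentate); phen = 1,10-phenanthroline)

1 potassium outside the brackets (+1 each) → the complex ion is 1−.
Ligand charges: 1×N3 = -1; 1×PPh3 neutral; 1×C2O4 = -2; 1×phen neutral; sum -3.
Pb + (-3) = 1− ⇒ Pb is +2.

+2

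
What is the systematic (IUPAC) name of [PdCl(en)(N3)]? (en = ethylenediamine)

azidochloro(ethylenediamine)palladium(II)

There is no counter-ion, so the complex is neutral overall.
Ligand charges: 1×chloro (-1 each), 1×azido (-1 each), 1×ethylenediamine (neutral); total -2. So Pd + (-2) = 0, giving Pd = +2.
Ligands are named alphabetically: azido before chloro before ethylenediamine.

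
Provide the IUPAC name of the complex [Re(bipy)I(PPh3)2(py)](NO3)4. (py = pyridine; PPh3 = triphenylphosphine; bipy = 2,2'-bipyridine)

(2,2'-bipyridine)iodo(pyridine)bis(triphenylphosphine)rhenium(V) nitrate

The 4 nitrate counter-ions carry a total charge of -4, so each complex ion is 4+.
Ligand charges: 1×iodo (-1 each), 1×pyridine (neutral), 2×triphenylphosphine (neutral), 1×2,2'-bipyridine (neutral); total -1. So Re + (-1) = 4+, giving Re = +5.
Ligands are named alphabetically: bipyridine before iodo before pyridine before triphenylphosphine.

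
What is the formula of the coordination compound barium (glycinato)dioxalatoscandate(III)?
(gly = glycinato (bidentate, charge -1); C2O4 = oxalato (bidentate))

Ba[Sc(C2O4)2(gly)]

Ligands: 1 glycinato (gly, -1), 2 oxalato (C2O4, -2). Ligand charge sum = -5.
With Sc in oxidation state +3, the complex ion is [Sc...]^2−.
Charge balance with barium (+2) requires 1 complex ion per 1 barium.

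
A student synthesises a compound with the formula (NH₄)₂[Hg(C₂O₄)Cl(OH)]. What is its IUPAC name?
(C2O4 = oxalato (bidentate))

ammonium chlorohydroxooxalatomercurate(II)

The 2 ammonium counter-ions carry a total charge of +2, so each complex ion is 2−.
Ligand charges: 1×chloro (-1 each), 1×oxalato (-2 each), 1×hydroxo (-1 each); total -4. So Hg + (-4) = 2−, giving Hg = +2.
Ligands are named alphabetically: chloro before hydroxo before oxalato.
The complex ion is anionic, so mercury takes the -ate form mercurate(II).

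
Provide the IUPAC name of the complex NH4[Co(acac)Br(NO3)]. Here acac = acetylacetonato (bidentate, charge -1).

The 1 ammonium counter-ion carries a total charge of +1, so each complex ion is 1−.
Ligand charges: 1×nitrato (-1 each), 1×acetylacetonato (-1 each), 1×bromo (-1 each); total -3. So Co + (-3) = 1−, giving Co = +2.
Ligands are named alphabetically: acetylacetonato before bromo before nitrato.
The complex ion is anionic, so cobalt takes the -ate form cobaltate(II).

ammonium (acetylacetonato)bromonitratocobaltate(II)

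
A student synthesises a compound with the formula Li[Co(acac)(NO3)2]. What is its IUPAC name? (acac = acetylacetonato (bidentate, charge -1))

The 1 lithium counter-ion carries a total charge of +1, so each complex ion is 1−.
Ligand charges: 2×nitrato (-1 each), 1×acetylacetonato (-1 each); total -3. So Co + (-3) = 1−, giving Co = +2.
Ligands are named alphabetically: acetylacetonato before nitrato.
The complex ion is anionic, so cobalt takes the -ate form cobaltate(II).

lithium (acetylacetonato)dinitratocobaltate(II)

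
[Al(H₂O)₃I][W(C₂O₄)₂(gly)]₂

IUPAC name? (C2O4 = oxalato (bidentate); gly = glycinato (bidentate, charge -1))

Aluminium is always +3 in its complexes; the cation's ligand charges sum to -1, so the complex cation is 2+.
With 2 anions per cation, each anion must be 2/2 = 1−.
Anion: ligand charges sum to -5; for the ion to be 1−, W = +4.

triaquaiodoaluminium(III) (glycinato)dioxalatotungstate(IV)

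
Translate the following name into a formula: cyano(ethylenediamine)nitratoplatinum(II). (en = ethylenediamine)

Ligands: 1 nitrato (NO3, -1), 1 cyano (CN, -1), 1 ethylenediamine (en, neutral). Ligand charge sum = -2.
With Pt in oxidation state +2, the complex ion is [Pt...].

[Pt(CN)(en)(NO3)]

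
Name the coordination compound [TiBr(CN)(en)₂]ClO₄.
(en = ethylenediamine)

bromocyanobis(ethylenediamine)titanium(III) perchlorate

The 1 perchlorate counter-ion carries a total charge of -1, so each complex ion is 1+.
Ligand charges: 1×bromo (-1 each), 1×cyano (-1 each), 2×ethylenediamine (neutral); total -2. So Ti + (-2) = 1+, giving Ti = +3.
Ligands are named alphabetically: bromo before cyano before ethylenediamine.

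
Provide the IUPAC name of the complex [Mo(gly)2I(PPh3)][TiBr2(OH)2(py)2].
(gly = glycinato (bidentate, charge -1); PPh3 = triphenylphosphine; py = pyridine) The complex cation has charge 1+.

bis(glycinato)iodo(triphenylphosphine)molybdenum(IV) dibromodihydroxobis(pyridine)titanate(III)

The complex cation is given as 1+; its ligand charges sum to -3, so Mo = +4.
A 1:1 salt means the anion carries the equal and opposite charge, 1−.
Anion: ligand charges sum to -4; for the ion to be 1−, Ti = +3.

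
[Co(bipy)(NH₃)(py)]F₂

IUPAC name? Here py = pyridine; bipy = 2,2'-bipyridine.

The 2 fluoride counter-ions carry a total charge of -2, so each complex ion is 2+.
Ligand charges: 1×pyridine (neutral), 1×2,2'-bipyridine (neutral), 1×ammine (neutral); total 0. So Co + (0) = 2+, giving Co = +2.
Ligands are named alphabetically: ammine before bipyridine before pyridine.

ammine(2,2'-bipyridine)(pyridine)cobalt(II) fluoride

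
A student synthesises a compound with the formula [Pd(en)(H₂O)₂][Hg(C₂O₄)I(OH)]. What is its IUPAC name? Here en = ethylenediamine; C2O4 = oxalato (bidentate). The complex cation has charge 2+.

diaqua(ethylenediamine)palladium(II) hydroxoiodooxalatomercurate(II)

Both ions are complex: the cation is named first with the plain metal name, the anion second with the -ate form; each ion's ligands are alphabetised independently.
The complex cation is given as 2+; its ligand charges sum to 0, so Pd = +2.
A 1:1 salt means the anion carries the equal and opposite charge, 2−.
Anion: ligand charges sum to -4; for the ion to be 2−, Hg = +2.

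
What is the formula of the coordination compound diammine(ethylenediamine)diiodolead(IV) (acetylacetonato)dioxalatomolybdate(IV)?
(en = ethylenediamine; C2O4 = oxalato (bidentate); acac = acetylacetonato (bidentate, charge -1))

[Pb(en)I2(NH3)2][Mo(acac)(C2O4)2]2

Cation [Pb…]: ligand charges -2, Pb(IV) ⇒ ion charge 2+.
Anion [Mo…]: ligand charges -5, Mo(IV) ⇒ ion charge 1−.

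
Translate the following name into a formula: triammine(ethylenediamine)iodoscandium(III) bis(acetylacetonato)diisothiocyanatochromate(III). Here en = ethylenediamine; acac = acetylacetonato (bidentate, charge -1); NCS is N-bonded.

Cation [Sc…]: ligand charges -1, Sc(III) ⇒ ion charge 2+.
Anion [Cr…]: ligand charges -4, Cr(III) ⇒ ion charge 1−.
One 2+ cation requires 2 of the 1− anion.

[Sc(en)I(NH3)3][Cr(acac)2(NCS)2]2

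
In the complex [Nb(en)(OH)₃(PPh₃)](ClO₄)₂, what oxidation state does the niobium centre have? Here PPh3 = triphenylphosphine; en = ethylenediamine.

2 perchlorate outside the brackets (-1 each) → the complex ion is 2+.
Ligand charges: 1×PPh3 neutral; 3×OH = -3; 1×en neutral; sum -3.
Nb + (-3) = 2+ ⇒ Nb is +5.

+5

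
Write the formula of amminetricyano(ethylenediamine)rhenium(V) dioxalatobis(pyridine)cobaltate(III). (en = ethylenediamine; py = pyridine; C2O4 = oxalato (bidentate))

[Re(CN)3(en)(NH3)][Co(C2O4)2(py)2]2

Cation [Re…]: ligand charges -3, Re(V) ⇒ ion charge 2+.
Anion [Co…]: ligand charges -4, Co(III) ⇒ ion charge 1−.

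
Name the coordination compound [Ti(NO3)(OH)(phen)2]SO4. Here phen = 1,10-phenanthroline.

The 1 sulfate counter-ion carries a total charge of -2, so each complex ion is 2+.
Ligand charges: 1×hydroxo (-1 each), 1×nitrato (-1 each), 2×1,10-phenanthroline (neutral); total -2. So Ti + (-2) = 2+, giving Ti = +4.
Ligands are named alphabetically: hydroxo before nitrato before phenanthroline.

hydroxonitratobis(1,10-phenanthroline)titanium(IV) sulfate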